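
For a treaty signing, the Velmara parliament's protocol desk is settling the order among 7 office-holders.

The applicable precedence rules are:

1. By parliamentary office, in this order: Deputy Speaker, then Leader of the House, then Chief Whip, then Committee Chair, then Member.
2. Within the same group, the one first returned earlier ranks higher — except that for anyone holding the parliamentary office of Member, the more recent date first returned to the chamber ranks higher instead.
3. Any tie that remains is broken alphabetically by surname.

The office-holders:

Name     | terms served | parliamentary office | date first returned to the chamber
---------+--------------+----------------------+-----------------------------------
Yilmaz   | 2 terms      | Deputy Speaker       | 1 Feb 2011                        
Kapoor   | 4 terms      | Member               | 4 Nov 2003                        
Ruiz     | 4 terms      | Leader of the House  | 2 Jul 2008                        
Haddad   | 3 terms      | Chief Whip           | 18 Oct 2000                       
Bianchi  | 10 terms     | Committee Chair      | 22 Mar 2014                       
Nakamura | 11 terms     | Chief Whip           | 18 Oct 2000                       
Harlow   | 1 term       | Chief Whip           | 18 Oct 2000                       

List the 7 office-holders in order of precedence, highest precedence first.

Yilmaz, Ruiz, Haddad, Harlow, Nakamura, Bianchi, Kapoor

By parliamentary office: Yilmaz (Deputy Speaker); then Ruiz (Leader of the House); then Haddad, Harlow and Nakamura (Chief Whip); then Bianchi (Committee Chair); then Kapoor (Member).
Haddad, Harlow and Nakamura all have date first returned to the chamber 18 Oct 2000, so the next rule applies.
Among Haddad, Harlow and Nakamura, alphabetically by surname: Haddad before Harlow before Nakamura.
Full order: Yilmaz, Ruiz, Haddad, Harlow, Nakamura, Bianchi, Kapoor.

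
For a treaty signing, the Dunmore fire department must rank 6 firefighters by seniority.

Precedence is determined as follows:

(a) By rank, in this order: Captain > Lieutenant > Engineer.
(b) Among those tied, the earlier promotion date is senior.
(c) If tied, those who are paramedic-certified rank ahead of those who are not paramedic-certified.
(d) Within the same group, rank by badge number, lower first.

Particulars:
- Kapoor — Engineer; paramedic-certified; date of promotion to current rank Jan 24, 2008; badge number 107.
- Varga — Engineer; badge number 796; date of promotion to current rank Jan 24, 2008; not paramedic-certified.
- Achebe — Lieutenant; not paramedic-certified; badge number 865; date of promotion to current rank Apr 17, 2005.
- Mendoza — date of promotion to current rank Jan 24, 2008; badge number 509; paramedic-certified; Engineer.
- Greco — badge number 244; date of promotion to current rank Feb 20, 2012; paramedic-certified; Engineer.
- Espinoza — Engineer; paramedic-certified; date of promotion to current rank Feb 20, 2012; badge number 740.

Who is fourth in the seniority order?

By rank: Achebe (Lieutenant); then Kapoor, Mendoza, Varga, Greco and Espinoza (Engineer).
Among Kapoor, Mendoza, Varga, Greco and Espinoza, by date of promotion to current rank (earlier first): Kapoor, Mendoza and Varga (Jan 24, 2008) before Greco and Espinoza (Feb 20, 2012).
Among Kapoor, Mendoza and Varga, paramedic-certified before not paramedic-certified: Kapoor and Mendoza (paramedic-certified) before Varga (not paramedic-certified).
Among Kapoor and Mendoza, by badge number (lower first): Kapoor (107) before Mendoza (509).
Greco and Espinoza are each paramedic-certified, so the next rule applies.
Among Greco and Espinoza, by badge number (lower first): Greco (244) before Espinoza (740).
Order: Achebe, Kapoor, Mendoza, Varga, Greco, Espinoza.

Varga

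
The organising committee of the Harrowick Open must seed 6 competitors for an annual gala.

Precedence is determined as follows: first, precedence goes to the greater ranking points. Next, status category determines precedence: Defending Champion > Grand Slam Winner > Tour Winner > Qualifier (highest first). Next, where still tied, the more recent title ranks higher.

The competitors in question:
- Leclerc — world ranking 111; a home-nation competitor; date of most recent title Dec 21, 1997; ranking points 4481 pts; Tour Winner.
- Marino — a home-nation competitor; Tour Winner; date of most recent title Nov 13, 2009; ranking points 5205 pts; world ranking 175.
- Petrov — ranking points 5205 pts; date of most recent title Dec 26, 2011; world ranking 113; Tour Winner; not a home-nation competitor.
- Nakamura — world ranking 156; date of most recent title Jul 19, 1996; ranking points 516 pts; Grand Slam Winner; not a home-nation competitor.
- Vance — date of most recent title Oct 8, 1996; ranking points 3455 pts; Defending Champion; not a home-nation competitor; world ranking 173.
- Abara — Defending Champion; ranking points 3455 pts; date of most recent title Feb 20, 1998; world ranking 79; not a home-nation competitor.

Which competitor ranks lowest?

Nakamura

By ranking points (higher first): Petrov and Marino (both 5205 pts); then Leclerc (4481 pts); then Abara and Vance (both 3455 pts); then Nakamura (516 pts).
Petrov and Marino are each Tour Winner, so the next rule applies.
Among Petrov and Marino, by date of most recent title (later first): Petrov (Dec 26, 2011) before Marino (Nov 13, 2009).
Abara and Vance are each Defending Champion, so the next rule applies.
Among Abara and Vance, by date of most recent title (later first): Abara (Feb 20, 1998) before Vance (Oct 8, 1996).
Order: Petrov, Marino, Leclerc, Abara, Vance, Nakamura.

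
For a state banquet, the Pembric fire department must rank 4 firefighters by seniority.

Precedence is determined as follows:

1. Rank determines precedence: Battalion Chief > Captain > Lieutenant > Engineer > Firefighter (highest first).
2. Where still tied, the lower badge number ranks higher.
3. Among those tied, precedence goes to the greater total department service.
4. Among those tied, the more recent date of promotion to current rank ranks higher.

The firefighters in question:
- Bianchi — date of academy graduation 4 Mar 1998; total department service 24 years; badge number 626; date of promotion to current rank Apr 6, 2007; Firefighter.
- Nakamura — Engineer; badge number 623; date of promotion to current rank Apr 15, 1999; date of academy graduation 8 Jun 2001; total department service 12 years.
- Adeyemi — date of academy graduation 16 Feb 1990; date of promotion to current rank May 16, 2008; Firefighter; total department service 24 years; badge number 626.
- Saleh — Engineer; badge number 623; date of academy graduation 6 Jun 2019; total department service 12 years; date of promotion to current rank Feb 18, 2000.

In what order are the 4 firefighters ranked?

By rank: Saleh and Nakamura (Engineer); then Adeyemi and Bianchi (Firefighter).
Saleh and Nakamura both have badge number 623, so the next rule applies.
Saleh and Nakamura both have total department service 12 years, so the next rule applies.
Among Saleh and Nakamura, by date of promotion to current rank (later first): Saleh (Feb 18, 2000) before Nakamura (Apr 15, 1999).
Adeyemi and Bianchi both have badge number 626, so the next rule applies.
Adeyemi and Bianchi both have total department service 24 years, so the next rule applies.
Among Adeyemi and Bianchi, by date of promotion to current rank (later first): Adeyemi (May 16, 2008) before Bianchi (Apr 6, 2007).
Full order: Saleh, Nakamura, Adeyemi, Bianchi.

Saleh, Nakamura, Adeyemi, Bianchi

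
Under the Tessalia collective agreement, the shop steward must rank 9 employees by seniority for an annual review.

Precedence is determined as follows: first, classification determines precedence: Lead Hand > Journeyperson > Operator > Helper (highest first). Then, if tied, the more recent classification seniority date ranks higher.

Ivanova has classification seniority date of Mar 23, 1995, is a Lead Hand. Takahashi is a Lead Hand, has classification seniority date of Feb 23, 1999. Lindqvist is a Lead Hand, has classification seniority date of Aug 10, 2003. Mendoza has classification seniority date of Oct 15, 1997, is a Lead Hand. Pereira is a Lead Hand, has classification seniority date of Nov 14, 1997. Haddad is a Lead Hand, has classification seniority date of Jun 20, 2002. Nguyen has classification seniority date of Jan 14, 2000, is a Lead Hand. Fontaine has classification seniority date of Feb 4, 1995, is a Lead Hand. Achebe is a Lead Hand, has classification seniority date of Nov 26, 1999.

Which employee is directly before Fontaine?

Ivanova

By classification: Lindqvist, Haddad, Nguyen, Achebe, Takahashi, Pereira, Mendoza, Ivanova and Fontaine (Lead Hand).
Among Lindqvist, Haddad, Nguyen, Achebe, Takahashi, Pereira, Mendoza, Ivanova and Fontaine, by classification seniority date (later first): Lindqvist (Aug 10, 2003) before Haddad (Jun 20, 2002) before Nguyen (Jan 14, 2000) before Achebe (Nov 26, 1999) before Takahashi (Feb 23, 1999) before Pereira (Nov 14, 1997) before Mendoza (Oct 15, 1997) before Ivanova (Mar 23, 1995) before Fontaine (Feb 4, 1995).
Order: Lindqvist, Haddad, Nguyen, Achebe, Takahashi, Pereira, Mendoza, Ivanova, Fontaine.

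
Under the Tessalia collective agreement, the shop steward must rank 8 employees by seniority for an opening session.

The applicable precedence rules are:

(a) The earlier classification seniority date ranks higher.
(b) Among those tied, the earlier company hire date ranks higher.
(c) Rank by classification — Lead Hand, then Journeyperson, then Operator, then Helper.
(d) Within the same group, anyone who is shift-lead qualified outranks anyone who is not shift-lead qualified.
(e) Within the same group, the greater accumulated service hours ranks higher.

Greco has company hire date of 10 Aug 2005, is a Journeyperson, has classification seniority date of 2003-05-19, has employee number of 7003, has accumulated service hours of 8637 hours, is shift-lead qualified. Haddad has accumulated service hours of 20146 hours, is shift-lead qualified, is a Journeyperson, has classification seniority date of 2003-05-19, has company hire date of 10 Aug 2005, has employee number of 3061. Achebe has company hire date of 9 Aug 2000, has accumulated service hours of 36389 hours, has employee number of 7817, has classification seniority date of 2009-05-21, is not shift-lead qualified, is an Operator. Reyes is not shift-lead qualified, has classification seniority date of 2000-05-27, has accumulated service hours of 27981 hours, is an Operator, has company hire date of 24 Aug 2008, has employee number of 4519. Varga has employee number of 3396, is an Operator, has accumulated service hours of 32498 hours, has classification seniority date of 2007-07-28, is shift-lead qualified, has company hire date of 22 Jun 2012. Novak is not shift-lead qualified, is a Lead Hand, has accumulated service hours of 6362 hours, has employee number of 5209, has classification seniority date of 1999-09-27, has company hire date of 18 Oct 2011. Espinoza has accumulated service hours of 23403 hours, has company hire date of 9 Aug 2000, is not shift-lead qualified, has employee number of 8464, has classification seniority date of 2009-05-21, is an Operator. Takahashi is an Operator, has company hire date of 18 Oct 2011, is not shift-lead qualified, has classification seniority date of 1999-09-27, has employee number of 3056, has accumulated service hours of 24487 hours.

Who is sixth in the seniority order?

By classification seniority date (earlier first): Novak and Takahashi (both 1999-09-27); then Reyes (2000-05-27); then Haddad and Greco (both 2003-05-19); then Varga (2007-07-28); then Achebe and Espinoza (both 2009-05-21).
Novak and Takahashi both have company hire date 18 Oct 2011, so the next rule applies.
Among Novak and Takahashi, by classification: Novak (Lead Hand) before Takahashi (Operator).
Haddad and Greco both have company hire date 10 Aug 2005, so the next rule applies.
Haddad and Greco are each Journeyperson, so the next rule applies.
Haddad and Greco are each shift-lead qualified, so the next rule applies.
Among Haddad and Greco, by accumulated service hours (higher first): Haddad (20146 hours) before Greco (8637 hours).
Achebe and Espinoza both have company hire date 9 Aug 2000, so the next rule applies.
Achebe and Espinoza are each Operator, so the next rule applies.
Achebe and Espinoza are each not shift-lead qualified, so the next rule applies.
Among Achebe and Espinoza, by accumulated service hours (higher first): Achebe (36389 hours) before Espinoza (23403 hours).
Order: Novak, Takahashi, Reyes, Haddad, Greco, Varga, Achebe, Espinoza.

Varga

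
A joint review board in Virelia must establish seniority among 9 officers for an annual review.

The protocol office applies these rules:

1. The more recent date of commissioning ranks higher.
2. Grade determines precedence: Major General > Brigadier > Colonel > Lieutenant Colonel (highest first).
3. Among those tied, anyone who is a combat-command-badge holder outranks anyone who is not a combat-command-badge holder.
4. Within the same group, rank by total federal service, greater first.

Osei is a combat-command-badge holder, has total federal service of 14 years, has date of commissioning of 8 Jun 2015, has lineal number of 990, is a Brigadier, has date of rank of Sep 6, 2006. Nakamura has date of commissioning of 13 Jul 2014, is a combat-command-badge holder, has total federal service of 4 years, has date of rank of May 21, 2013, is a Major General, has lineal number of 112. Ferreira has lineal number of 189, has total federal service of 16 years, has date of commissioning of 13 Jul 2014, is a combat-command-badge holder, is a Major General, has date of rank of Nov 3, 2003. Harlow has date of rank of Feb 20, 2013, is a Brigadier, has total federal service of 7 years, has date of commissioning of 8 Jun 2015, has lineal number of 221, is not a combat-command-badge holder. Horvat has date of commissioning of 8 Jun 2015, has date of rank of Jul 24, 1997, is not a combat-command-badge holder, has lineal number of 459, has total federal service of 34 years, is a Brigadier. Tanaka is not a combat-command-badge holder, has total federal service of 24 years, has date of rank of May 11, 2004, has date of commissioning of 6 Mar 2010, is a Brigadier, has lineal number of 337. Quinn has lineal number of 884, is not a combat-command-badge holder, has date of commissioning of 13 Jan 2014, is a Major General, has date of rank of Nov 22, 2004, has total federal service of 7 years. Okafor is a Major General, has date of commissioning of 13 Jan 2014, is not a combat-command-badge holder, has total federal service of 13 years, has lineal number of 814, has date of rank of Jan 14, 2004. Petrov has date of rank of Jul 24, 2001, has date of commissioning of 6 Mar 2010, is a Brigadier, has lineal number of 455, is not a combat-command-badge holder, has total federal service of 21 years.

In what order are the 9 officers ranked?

Osei, Horvat, Harlow, Ferreira, Nakamura, Okafor, Quinn, Tanaka, Petrov

By date of commissioning (later first): Osei, Horvat and Harlow (each 8 Jun 2015); then Ferreira and Nakamura (both 13 Jul 2014); then Okafor and Quinn (both 13 Jan 2014); then Tanaka and Petrov (both 6 Mar 2010).
Osei, Horvat and Harlow are each Brigadier, so the next rule applies.
Among Osei, Horvat and Harlow, a combat-command-badge holder before not a combat-command-badge holder: Osei (a combat-command-badge holder) before Horvat and Harlow (not a combat-command-badge holder).
Among Horvat and Harlow, by total federal service (higher first): Horvat (34 years) before Harlow (7 years).
Ferreira and Nakamura are each Major General, so the next rule applies.
Ferreira and Nakamura are each a combat-command-badge holder, so the next rule applies.
Among Ferreira and Nakamura, by total federal service (higher first): Ferreira (16 years) before Nakamura (4 years).
Okafor and Quinn are each Major General, so the next rule applies.
Okafor and Quinn are each not a combat-command-badge holder, so the next rule applies.
Among Okafor and Quinn, by total federal service (higher first): Okafor (13 years) before Quinn (7 years).
Tanaka and Petrov are each Brigadier, so the next rule applies.
Tanaka and Petrov are each not a combat-command-badge holder, so the next rule applies.
Among Tanaka and Petrov, by total federal service (higher first): Tanaka (24 years) before Petrov (21 years).
Full order: Osei, Horvat, Harlow, Ferreira, Nakamura, Okafor, Quinn, Tanaka, Petrov.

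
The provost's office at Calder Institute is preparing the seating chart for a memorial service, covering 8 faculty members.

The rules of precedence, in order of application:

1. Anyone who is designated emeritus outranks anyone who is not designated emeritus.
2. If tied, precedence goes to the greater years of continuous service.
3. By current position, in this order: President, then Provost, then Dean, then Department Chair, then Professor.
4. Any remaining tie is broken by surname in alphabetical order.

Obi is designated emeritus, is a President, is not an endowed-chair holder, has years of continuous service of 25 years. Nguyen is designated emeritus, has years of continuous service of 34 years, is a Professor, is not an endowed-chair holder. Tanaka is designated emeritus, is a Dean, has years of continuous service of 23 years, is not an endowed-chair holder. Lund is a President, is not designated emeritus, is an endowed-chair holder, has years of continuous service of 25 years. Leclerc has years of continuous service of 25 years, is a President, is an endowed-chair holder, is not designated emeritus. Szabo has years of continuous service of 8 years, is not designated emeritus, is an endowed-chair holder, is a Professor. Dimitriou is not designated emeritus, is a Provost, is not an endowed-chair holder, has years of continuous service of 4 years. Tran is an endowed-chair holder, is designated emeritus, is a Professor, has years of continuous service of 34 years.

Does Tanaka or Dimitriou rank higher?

Tanaka

By the first rule: Nguyen, Tran, Obi and Tanaka (each designated emeritus); then Leclerc, Lund, Szabo and Dimitriou (each not designated emeritus).
Among Nguyen, Tran, Obi and Tanaka, by years of continuous service (higher first): Nguyen and Tran (34 years) before Obi (25 years) before Tanaka (23 years).
Nguyen and Tran are each Professor, so the next rule applies.
Among Nguyen and Tran, alphabetically by surname: Nguyen before Tran.
Among Leclerc, Lund, Szabo and Dimitriou, by years of continuous service (higher first): Leclerc and Lund (25 years) before Szabo (8 years) before Dimitriou (4 years).
Leclerc and Lund are each President, so the next rule applies.
Among Leclerc and Lund, alphabetically by surname: Leclerc before Lund.
So Tanaka takes precedence.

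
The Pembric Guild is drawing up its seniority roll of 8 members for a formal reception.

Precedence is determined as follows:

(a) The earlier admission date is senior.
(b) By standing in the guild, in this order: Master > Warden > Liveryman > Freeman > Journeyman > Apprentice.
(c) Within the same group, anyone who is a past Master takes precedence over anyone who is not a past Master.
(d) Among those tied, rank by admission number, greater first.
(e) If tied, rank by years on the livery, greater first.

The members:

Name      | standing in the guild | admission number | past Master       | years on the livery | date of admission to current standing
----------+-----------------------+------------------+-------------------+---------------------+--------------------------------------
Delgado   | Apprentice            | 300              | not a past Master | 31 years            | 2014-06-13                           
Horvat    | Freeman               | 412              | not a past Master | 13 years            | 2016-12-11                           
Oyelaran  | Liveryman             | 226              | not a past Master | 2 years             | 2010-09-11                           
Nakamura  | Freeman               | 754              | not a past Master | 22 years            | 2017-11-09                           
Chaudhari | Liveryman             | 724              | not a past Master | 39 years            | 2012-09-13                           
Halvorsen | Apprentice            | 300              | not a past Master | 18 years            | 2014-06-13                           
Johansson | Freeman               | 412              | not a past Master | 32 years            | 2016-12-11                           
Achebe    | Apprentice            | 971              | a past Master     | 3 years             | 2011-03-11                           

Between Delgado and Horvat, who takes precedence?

By date of admission to current standing (earlier first): Oyelaran (2010-09-11); then Achebe (2011-03-11); then Chaudhari (2012-09-13); then Delgado and Halvorsen (both 2014-06-13); then Johansson and Horvat (both 2016-12-11); then Nakamura (2017-11-09).
Delgado and Halvorsen are each Apprentice, so the next rule applies.
Delgado and Halvorsen are each not a past Master, so the next rule applies.
Delgado and Halvorsen both have admission number 300, so the next rule applies.
Among Delgado and Halvorsen, by years on the livery (higher first): Delgado (31 years) before Halvorsen (18 years).
Johansson and Horvat are each Freeman, so the next rule applies.
Johansson and Horvat are each not a past Master, so the next rule applies.
Johansson and Horvat both have admission number 412, so the next rule applies.
Among Johansson and Horvat, by years on the livery (higher first): Johansson (32 years) before Horvat (13 years).
So Delgado takes precedence.

Delgado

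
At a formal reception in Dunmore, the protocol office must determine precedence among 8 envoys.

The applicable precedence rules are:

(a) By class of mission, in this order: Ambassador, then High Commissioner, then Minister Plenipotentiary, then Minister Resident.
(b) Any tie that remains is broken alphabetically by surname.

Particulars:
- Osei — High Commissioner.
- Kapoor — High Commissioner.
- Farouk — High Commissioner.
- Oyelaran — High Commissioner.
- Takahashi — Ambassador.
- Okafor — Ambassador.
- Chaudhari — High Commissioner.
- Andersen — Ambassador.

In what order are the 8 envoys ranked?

Andersen, Okafor, Takahashi, Chaudhari, Farouk, Kapoor, Osei, Oyelaran

By class of mission: Andersen, Okafor and Takahashi (Ambassador); then Chaudhari, Farouk, Kapoor, Osei and Oyelaran (High Commissioner).
Among Andersen, Okafor and Takahashi, alphabetically by surname: Andersen before Okafor before Takahashi.
Among Chaudhari, Farouk, Kapoor, Osei and Oyelaran, alphabetically by surname: Chaudhari before Farouk before Kapoor before Osei before Oyelaran.
Full order: Andersen, Okafor, Takahashi, Chaudhari, Farouk, Kapoor, Osei, Oyelaran.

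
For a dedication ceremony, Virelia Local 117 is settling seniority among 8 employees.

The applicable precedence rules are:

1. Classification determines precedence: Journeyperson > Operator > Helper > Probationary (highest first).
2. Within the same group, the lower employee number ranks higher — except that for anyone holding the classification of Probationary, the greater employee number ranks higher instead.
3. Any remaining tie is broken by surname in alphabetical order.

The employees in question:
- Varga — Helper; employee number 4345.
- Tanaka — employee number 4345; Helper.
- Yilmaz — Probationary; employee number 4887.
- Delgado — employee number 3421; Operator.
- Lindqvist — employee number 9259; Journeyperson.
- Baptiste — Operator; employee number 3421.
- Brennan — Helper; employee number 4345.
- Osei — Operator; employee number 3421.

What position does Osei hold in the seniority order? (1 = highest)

By classification: Lindqvist (Journeyperson); then Baptiste, Delgado and Osei (Operator); then Brennan, Tanaka and Varga (Helper); then Yilmaz (Probationary).
Baptiste, Delgado and Osei all have employee number 3421, so the next rule applies.
Among Baptiste, Delgado and Osei, alphabetically by surname: Baptiste before Delgado before Osei.
Brennan, Tanaka and Varga all have employee number 4345, so the next rule applies.
Among Brennan, Tanaka and Varga, alphabetically by surname: Brennan before Tanaka before Varga.
Order: Lindqvist, Baptiste, Delgado, Osei, Brennan, Tanaka, Varga, Yilmaz. So position 4.

4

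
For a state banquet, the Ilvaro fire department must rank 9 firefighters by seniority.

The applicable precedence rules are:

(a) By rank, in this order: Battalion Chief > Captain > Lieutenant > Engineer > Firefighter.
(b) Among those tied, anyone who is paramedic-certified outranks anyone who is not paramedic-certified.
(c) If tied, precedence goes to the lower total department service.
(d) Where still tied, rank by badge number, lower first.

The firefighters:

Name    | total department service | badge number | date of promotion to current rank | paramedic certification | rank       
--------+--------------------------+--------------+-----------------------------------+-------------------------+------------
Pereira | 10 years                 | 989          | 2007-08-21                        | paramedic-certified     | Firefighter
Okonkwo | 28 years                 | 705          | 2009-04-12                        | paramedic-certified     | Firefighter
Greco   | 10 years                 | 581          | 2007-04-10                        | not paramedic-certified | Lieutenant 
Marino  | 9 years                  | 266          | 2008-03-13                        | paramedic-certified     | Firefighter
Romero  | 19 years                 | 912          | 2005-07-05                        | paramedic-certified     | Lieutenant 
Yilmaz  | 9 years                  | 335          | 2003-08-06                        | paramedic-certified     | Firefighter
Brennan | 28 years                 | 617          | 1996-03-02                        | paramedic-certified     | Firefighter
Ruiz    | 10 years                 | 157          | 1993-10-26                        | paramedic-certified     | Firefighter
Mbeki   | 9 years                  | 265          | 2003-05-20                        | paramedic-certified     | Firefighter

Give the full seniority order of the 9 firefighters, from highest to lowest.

Romero, Greco, Mbeki, Marino, Yilmaz, Ruiz, Pereira, Brennan, Okonkwo

By rank: Romero and Greco (Lieutenant); then Mbeki, Marino, Yilmaz, Ruiz, Pereira, Brennan and Okonkwo (Firefighter).
Among Romero and Greco, paramedic-certified before not paramedic-certified: Romero (paramedic-certified) before Greco (not paramedic-certified).
Mbeki, Marino, Yilmaz, Ruiz, Pereira, Brennan and Okonkwo are each paramedic-certified, so the next rule applies.
Among Mbeki, Marino, Yilmaz, Ruiz, Pereira, Brennan and Okonkwo, by total department service (lower first): Mbeki, Marino and Yilmaz (9 years) before Ruiz and Pereira (10 years) before Brennan and Okonkwo (28 years).
Among Mbeki, Marino and Yilmaz, by badge number (lower first): Mbeki (265) before Marino (266) before Yilmaz (335).
Among Ruiz and Pereira, by badge number (lower first): Ruiz (157) before Pereira (989).
Among Brennan and Okonkwo, by badge number (lower first): Brennan (617) before Okonkwo (705).
Full order: Romero, Greco, Mbeki, Marino, Yilmaz, Ruiz, Pereira, Brennan, Okonkwo.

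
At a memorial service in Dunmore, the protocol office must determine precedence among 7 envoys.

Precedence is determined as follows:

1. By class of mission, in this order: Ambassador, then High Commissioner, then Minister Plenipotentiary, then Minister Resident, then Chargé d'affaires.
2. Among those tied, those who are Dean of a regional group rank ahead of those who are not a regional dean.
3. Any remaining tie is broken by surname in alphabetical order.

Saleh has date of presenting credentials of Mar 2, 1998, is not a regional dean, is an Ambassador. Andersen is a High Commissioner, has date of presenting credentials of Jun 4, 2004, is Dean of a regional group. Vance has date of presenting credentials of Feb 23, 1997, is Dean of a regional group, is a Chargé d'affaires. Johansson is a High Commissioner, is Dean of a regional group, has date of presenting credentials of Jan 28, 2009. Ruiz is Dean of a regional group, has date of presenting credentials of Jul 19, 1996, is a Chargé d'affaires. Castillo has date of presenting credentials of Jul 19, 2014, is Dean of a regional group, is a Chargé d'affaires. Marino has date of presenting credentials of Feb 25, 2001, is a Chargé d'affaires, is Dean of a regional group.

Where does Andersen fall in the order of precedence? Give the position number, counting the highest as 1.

2

By class of mission: Saleh (Ambassador); then Andersen and Johansson (High Commissioner); then Castillo, Marino, Ruiz and Vance (Chargé d'affaires).
Andersen and Johansson are each Dean of a regional group, so the next rule applies.
Among Andersen and Johansson, alphabetically by surname: Andersen before Johansson.
Castillo, Marino, Ruiz and Vance are each Dean of a regional group, so the next rule applies.
Among Castillo, Marino, Ruiz and Vance, alphabetically by surname: Castillo before Marino before Ruiz before Vance.
Order: Saleh, Andersen, Johansson, Castillo, Marino, Ruiz, Vance. So position 2.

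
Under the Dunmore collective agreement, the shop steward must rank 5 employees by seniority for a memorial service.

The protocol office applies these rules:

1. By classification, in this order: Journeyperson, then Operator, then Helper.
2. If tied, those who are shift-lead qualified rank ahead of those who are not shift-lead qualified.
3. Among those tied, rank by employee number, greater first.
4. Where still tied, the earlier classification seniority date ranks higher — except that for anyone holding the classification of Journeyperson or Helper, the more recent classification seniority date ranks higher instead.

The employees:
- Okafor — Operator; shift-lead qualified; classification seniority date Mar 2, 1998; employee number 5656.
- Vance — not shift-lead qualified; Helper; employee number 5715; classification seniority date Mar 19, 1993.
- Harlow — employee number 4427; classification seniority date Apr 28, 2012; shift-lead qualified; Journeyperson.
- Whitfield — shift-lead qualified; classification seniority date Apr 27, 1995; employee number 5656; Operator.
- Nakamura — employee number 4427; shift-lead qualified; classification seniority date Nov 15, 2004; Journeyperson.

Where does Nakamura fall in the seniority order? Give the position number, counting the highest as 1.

By classification: Harlow and Nakamura (Journeyperson); then Whitfield and Okafor (Operator); then Vance (Helper).
Harlow and Nakamura are each shift-lead qualified, so the next rule applies.
Harlow and Nakamura both have employee number 4427, so the next rule applies.
Among Harlow and Nakamura, by classification seniority date (later first) (reversed rule for this group): Harlow (Apr 28, 2012) before Nakamura (Nov 15, 2004).
Whitfield and Okafor are each shift-lead qualified, so the next rule applies.
Whitfield and Okafor both have employee number 5656, so the next rule applies.
Among Whitfield and Okafor, by classification seniority date (earlier first): Whitfield (Apr 27, 1995) before Okafor (Mar 2, 1998).
Order: Harlow, Nakamura, Whitfield, Okafor, Vance. So position 2.

2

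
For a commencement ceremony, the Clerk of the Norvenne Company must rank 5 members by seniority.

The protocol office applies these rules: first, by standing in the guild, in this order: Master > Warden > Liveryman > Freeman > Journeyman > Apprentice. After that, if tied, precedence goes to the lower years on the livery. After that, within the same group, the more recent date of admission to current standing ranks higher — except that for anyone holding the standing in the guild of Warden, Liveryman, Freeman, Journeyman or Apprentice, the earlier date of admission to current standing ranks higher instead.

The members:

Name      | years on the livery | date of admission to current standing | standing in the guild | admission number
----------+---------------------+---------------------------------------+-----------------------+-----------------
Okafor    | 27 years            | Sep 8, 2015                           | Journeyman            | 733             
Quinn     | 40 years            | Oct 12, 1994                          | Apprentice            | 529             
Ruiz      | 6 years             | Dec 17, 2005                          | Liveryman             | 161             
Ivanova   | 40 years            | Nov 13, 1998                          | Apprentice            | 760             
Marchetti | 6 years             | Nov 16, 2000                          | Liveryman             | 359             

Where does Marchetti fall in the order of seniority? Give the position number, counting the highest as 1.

By standing in the guild: Marchetti and Ruiz (Liveryman); then Okafor (Journeyman); then Quinn and Ivanova (Apprentice).
Marchetti and Ruiz both have years on the livery 6 years, so the next rule applies.
Among Marchetti and Ruiz, by date of admission to current standing (earlier first) (reversed rule for this group): Marchetti (Nov 16, 2000) before Ruiz (Dec 17, 2005).
Quinn and Ivanova both have years on the livery 40 years, so the next rule applies.
Among Quinn and Ivanova, by date of admission to current standing (earlier first) (reversed rule for this group): Quinn (Oct 12, 1994) before Ivanova (Nov 13, 1998).
Order: Marchetti, Ruiz, Okafor, Quinn, Ivanova. So position 1.

1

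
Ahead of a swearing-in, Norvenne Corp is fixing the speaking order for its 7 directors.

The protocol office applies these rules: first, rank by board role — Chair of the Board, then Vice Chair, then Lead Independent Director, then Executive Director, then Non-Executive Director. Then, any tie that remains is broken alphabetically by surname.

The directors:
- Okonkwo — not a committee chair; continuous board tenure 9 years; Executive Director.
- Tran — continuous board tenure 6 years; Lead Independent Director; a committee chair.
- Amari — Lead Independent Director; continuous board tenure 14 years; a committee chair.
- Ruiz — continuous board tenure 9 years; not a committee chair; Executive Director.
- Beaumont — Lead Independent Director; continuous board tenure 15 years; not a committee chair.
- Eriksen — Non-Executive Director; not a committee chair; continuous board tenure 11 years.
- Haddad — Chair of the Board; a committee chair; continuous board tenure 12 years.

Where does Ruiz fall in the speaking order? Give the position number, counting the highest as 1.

6

By board role: Haddad (Chair of the Board); then Amari, Beaumont and Tran (Lead Independent Director); then Okonkwo and Ruiz (Executive Director); then Eriksen (Non-Executive Director).
Among Amari, Beaumont and Tran, alphabetically by surname: Amari before Beaumont before Tran.
Among Okonkwo and Ruiz, alphabetically by surname: Okonkwo before Ruiz.
Order: Haddad, Amari, Beaumont, Tran, Okonkwo, Ruiz, Eriksen. So position 6.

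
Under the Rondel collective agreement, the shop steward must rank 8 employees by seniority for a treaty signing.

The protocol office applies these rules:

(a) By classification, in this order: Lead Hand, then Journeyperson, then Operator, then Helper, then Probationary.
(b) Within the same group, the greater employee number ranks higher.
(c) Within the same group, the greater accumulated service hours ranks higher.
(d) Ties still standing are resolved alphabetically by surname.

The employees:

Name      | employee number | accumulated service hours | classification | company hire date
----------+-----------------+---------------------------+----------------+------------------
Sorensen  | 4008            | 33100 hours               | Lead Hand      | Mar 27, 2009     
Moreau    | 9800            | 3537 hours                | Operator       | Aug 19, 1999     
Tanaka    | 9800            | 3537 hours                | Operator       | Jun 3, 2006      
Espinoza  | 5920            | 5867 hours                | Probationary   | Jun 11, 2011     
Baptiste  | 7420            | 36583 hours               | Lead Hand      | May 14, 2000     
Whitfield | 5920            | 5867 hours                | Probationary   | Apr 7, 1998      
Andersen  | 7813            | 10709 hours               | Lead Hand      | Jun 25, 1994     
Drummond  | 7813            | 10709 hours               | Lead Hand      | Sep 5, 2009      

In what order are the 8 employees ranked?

By classification: Andersen, Drummond, Baptiste and Sorensen (Lead Hand); then Moreau and Tanaka (Operator); then Espinoza and Whitfield (Probationary).
Among Andersen, Drummond, Baptiste and Sorensen, by employee number (higher first): Andersen and Drummond (7813) before Baptiste (7420) before Sorensen (4008).
Andersen and Drummond both have accumulated service hours 10709 hours, so the next rule applies.
Among Andersen and Drummond, alphabetically by surname: Andersen before Drummond.
Moreau and Tanaka both have employee number 9800, so the next rule applies.
Moreau and Tanaka both have accumulated service hours 3537 hours, so the next rule applies.
Among Moreau and Tanaka, alphabetically by surname: Moreau before Tanaka.
Espinoza and Whitfield both have employee number 5920, so the next rule applies.
Espinoza and Whitfield both have accumulated service hours 5867 hours, so the next rule applies.
Among Espinoza and Whitfield, alphabetically by surname: Espinoza before Whitfield.
Full order: Andersen, Drummond, Baptiste, Sorensen, Moreau, Tanaka, Espinoza, Whitfield.

Andersen, Drummond, Baptiste, Sorensen, Moreau, Tanaka, Espinoza, Whitfield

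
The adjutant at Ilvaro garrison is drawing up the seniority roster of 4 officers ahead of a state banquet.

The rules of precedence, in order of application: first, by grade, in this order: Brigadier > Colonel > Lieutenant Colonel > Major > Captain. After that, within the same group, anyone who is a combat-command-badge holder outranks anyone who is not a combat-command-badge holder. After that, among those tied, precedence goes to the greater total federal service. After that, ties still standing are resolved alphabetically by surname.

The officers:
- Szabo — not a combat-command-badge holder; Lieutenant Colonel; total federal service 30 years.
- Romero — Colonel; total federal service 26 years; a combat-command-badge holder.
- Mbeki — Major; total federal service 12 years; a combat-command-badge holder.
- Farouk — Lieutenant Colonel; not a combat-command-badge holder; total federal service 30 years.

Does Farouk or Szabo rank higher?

By grade: Romero (Colonel); then Farouk and Szabo (Lieutenant Colonel); then Mbeki (Major).
Farouk and Szabo are each not a combat-command-badge holder, so the next rule applies.
Farouk and Szabo both have total federal service 30 years, so the next rule applies.
Among Farouk and Szabo, alphabetically by surname: Farouk before Szabo.
So Farouk takes precedence.

Farouk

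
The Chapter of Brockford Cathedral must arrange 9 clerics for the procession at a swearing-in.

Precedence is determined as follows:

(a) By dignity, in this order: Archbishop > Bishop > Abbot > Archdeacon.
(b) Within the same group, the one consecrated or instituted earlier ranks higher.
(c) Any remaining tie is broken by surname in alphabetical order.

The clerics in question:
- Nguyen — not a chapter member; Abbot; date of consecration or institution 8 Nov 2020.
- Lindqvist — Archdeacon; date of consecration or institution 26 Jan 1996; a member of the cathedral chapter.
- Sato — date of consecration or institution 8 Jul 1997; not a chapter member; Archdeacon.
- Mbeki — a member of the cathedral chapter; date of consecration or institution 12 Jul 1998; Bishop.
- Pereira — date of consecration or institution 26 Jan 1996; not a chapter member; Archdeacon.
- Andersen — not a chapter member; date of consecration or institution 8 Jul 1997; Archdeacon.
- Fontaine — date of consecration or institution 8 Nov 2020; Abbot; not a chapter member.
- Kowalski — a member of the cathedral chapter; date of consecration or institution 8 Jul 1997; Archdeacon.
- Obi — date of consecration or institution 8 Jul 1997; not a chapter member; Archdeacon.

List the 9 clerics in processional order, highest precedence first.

Mbeki, Fontaine, Nguyen, Lindqvist, Pereira, Andersen, Kowalski, Obi, Sato

By dignity: Mbeki (Bishop); then Fontaine and Nguyen (Abbot); then Lindqvist, Pereira, Andersen, Kowalski, Obi and Sato (Archdeacon).
Fontaine and Nguyen both have date of consecration or institution 8 Nov 2020, so the next rule applies.
Among Fontaine and Nguyen, alphabetically by surname: Fontaine before Nguyen.
Among Lindqvist, Pereira, Andersen, Kowalski, Obi and Sato, by date of consecration or institution (earlier first): Lindqvist and Pereira (26 Jan 1996) before Andersen, Kowalski, Obi and Sato (8 Jul 1997).
Among Lindqvist and Pereira, alphabetically by surname: Lindqvist before Pereira.
Among Andersen, Kowalski, Obi and Sato, alphabetically by surname: Andersen before Kowalski before Obi before Sato.
Full order: Mbeki, Fontaine, Nguyen, Lindqvist, Pereira, Andersen, Kowalski, Obi, Sato.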